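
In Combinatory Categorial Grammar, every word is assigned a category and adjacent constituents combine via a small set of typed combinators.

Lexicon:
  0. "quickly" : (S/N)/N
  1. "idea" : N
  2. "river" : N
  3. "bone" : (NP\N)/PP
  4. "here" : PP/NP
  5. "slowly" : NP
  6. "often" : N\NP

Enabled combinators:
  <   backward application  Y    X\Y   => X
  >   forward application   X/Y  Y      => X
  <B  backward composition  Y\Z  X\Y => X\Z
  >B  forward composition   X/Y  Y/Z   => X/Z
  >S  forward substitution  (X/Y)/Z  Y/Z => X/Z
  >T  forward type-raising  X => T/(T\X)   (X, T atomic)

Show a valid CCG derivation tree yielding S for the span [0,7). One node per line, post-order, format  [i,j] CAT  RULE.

[0,1] (S/N)/N  lex  "quickly"
[1,2] N  lex  "idea"
[0,2] S/N  >  k=1
[2,3] N  lex  "river"
[3,4] (NP\N)/PP  lex  "bone"
[4,5] PP/NP  lex  "here"
[5,6] NP  lex  "slowly"
[4,6] PP  >  k=5
[3,6] NP\N  >  k=4
[2,6] NP  <  k=3
[6,7] N\NP  lex  "often"
[2,7] N  <  k=6
[0,7] S  >  k=2

[0,7] S   >
  [0,2] S/N   >
    [0,1] "quickly" : (S/N)/N
    [1,2] "idea" : N
  [2,7] N   <
    [2,6] NP   <
      [2,3] "river" : N
      [3,6] NP\N   >
        [3,4] "bone" : (NP\N)/PP
        [4,6] PP   >
          [4,5] "here" : PP/NP
          [5,6] "slowly" : NP
    [6,7] "often" : N\NP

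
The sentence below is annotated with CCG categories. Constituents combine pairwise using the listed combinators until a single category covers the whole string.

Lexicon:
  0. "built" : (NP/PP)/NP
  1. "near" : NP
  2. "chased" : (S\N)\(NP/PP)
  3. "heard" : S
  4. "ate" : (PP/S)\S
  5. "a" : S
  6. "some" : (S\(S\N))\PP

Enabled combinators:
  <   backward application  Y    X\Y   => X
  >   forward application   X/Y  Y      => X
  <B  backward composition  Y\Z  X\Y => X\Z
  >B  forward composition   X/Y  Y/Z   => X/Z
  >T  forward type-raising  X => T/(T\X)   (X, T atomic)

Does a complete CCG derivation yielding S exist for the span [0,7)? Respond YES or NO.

YES

[0,7] S   <
  [0,3] S\N   <
    [0,2] NP/PP   >
      [0,1] "built" : (NP/PP)/NP
      [1,2] "near" : NP
    [2,3] "chased" : (S\N)\(NP/PP)
  [3,7] S\(S\N)   <
    [3,6] PP   >
      [3,5] PP/S   <
        [3,4] "heard" : S
        [4,5] "ate" : (PP/S)\S
      [5,6] "a" : S
    [6,7] "some" : (S\(S\N))\PP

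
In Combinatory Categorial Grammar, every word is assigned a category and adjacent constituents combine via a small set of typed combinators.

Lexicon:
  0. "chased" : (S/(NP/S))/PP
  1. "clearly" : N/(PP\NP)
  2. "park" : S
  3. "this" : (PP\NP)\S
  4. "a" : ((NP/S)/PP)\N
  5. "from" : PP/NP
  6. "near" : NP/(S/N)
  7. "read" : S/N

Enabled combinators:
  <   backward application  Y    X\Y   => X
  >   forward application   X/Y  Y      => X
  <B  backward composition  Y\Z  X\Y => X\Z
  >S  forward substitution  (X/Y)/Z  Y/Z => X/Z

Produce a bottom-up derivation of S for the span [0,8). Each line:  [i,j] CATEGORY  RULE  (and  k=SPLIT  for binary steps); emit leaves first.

[0,1] (S/(NP/S))/PP  lex  "chased"
[1,2] N/(PP\NP)  lex  "clearly"
[2,3] S  lex  "park"
[3,4] (PP\NP)\S  lex  "this"
[2,4] PP\NP  <  k=3
[1,4] N  >  k=2
[4,5] ((NP/S)/PP)\N  lex  "a"
[1,5] (NP/S)/PP  <  k=4
[0,5] S/PP  >S  k=1
[5,6] PP/NP  lex  "from"
[6,7] NP/(S/N)  lex  "near"
[7,8] S/N  lex  "read"
[6,8] NP  >  k=7
[5,8] PP  >  k=6
[0,8] S  >  k=5

[0,8] S   >
  [0,5] S/PP   >S
    [0,1] "chased" : (S/(NP/S))/PP
    [1,5] (NP/S)/PP   <
      [1,4] N   >
        [1,2] "clearly" : N/(PP\NP)
        [2,4] PP\NP   <
          [2,3] "park" : S
          [3,4] "this" : (PP\NP)\S
      [4,5] "a" : ((NP/S)/PP)\N
  [5,8] PP   >
    [5,6] "from" : PP/NP
    [6,8] NP   >
      [6,7] "near" : NP/(S/N)
      [7,8] "read" : S/N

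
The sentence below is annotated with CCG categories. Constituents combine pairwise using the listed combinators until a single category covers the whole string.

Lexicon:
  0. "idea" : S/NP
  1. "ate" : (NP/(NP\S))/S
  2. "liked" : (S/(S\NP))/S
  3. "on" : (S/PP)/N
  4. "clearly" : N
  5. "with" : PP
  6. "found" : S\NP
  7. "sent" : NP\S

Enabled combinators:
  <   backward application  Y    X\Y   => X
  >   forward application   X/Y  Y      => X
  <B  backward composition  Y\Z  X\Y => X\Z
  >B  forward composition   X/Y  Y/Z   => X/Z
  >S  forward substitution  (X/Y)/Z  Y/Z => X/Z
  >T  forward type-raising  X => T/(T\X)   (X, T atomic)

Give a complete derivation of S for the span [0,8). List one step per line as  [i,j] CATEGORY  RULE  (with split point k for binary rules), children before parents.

[0,1] S/NP  lex  "idea"
[1,2] (NP/(NP\S))/S  lex  "ate"
[2,3] (S/(S\NP))/S  lex  "liked"
[3,4] (S/PP)/N  lex  "on"
[4,5] N  lex  "clearly"
[3,5] S/PP  >  k=4
[5,6] PP  lex  "with"
[3,6] S  >  k=5
[2,6] S/(S\NP)  >  k=3
[6,7] S\NP  lex  "found"
[2,7] S  >  k=6
[1,7] NP/(NP\S)  >  k=2
[7,8] NP\S  lex  "sent"
[1,8] NP  >  k=7
[0,8] S  >  k=1

[0,8] S   >
  [0,1] "idea" : S/NP
  [1,8] NP   >
    [1,7] NP/(NP\S)   >
      [1,2] "ate" : (NP/(NP\S))/S
      [2,7] S   >
        [2,6] S/(S\NP)   >
          [2,3] "liked" : (S/(S\NP))/S
          [3,6] S   >
            [3,5] S/PP   >
              [3,4] "on" : (S/PP)/N
              [4,5] "clearly" : N
            [5,6] "with" : PP
        [6,7] "found" : S\NP
    [7,8] "sent" : NP\S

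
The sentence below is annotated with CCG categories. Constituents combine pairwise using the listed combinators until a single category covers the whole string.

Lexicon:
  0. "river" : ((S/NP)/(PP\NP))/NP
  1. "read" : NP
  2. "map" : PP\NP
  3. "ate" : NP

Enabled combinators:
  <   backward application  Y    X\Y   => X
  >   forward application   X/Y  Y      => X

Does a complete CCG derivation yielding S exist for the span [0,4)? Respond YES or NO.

[0,4] S   >
  [0,3] S/NP   >
    [0,2] (S/NP)/(PP\NP)   >
      [0,1] "river" : ((S/NP)/(PP\NP))/NP
      [1,2] "read" : NP
    [2,3] "map" : PP\NP
  [3,4] "ate" : NP

YES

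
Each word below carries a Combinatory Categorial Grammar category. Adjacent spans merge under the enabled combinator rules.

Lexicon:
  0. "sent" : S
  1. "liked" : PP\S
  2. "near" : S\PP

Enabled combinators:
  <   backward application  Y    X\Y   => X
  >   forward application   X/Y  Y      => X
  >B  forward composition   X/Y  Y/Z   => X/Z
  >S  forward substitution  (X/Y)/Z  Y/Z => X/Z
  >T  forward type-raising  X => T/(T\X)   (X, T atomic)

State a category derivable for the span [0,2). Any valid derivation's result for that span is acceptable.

[0,3] S   <
  [0,2] PP   >
    [0,1] PP/(PP\S)   >T
      [0,1] "sent" : S
    [1,2] "liked" : PP\S
  [2,3] "near" : S\PP

PP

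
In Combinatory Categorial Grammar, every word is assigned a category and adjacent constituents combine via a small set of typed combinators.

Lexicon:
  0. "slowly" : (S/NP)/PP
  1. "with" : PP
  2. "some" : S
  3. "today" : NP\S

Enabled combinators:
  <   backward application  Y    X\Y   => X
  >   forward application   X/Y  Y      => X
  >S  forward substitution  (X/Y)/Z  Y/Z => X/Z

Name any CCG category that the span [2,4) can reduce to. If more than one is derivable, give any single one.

NP

[0,4] S   >
  [0,2] S/NP   >
    [0,1] "slowly" : (S/NP)/PP
    [1,2] "with" : PP
  [2,4] NP   <
    [2,3] "some" : S
    [3,4] "today" : NP\S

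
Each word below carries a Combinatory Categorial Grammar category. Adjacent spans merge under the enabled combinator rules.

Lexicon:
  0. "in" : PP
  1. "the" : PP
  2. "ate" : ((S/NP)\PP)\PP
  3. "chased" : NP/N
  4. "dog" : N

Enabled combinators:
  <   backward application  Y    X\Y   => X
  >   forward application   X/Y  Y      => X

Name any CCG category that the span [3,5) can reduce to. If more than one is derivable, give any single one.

NP

[0,5] S   >
  [0,3] S/NP   <
    [0,1] "in" : PP
    [1,3] (S/NP)\PP   <
      [1,2] "the" : PP
      [2,3] "ate" : ((S/NP)\PP)\PP
  [3,5] NP   >
    [3,4] "chased" : NP/N
    [4,5] "dog" : N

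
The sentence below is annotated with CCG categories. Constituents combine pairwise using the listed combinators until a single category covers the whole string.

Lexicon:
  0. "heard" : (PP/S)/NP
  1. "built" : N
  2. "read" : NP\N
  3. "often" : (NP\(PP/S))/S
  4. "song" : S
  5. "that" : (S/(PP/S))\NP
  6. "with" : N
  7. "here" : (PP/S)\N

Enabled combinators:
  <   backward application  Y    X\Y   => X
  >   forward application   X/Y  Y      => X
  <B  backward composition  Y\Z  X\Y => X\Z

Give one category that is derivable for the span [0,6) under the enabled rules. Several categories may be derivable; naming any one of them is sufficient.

[0,8] S   >
  [0,6] S/(PP/S)   <
    [0,5] NP   <
      [0,3] PP/S   >
        [0,1] "heard" : (PP/S)/NP
        [1,3] NP   <
          [1,2] "built" : N
          [2,3] "read" : NP\N
      [3,5] NP\(PP/S)   >
        [3,4] "often" : (NP\(PP/S))/S
        [4,5] "song" : S
    [5,6] "that" : (S/(PP/S))\NP
  [6,8] PP/S   <
    [6,7] "with" : N
    [7,8] "here" : (PP/S)\N

S/(PP/S)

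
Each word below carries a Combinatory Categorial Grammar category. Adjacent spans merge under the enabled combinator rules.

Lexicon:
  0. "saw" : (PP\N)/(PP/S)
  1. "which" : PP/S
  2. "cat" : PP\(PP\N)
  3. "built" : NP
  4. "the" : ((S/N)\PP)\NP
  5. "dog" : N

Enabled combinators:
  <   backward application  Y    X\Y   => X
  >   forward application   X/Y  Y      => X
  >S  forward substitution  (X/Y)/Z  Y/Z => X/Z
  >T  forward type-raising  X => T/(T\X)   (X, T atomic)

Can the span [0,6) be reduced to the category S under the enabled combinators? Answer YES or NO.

[0,6] S   >
  [0,5] S/N   <
    [0,3] PP   <
      [0,2] PP\N   >
        [0,1] "saw" : (PP\N)/(PP/S)
        [1,2] "which" : PP/S
      [2,3] "cat" : PP\(PP\N)
    [3,5] (S/N)\PP   <
      [3,4] "built" : NP
      [4,5] "the" : ((S/N)\PP)\NP
  [5,6] "dog" : N

YES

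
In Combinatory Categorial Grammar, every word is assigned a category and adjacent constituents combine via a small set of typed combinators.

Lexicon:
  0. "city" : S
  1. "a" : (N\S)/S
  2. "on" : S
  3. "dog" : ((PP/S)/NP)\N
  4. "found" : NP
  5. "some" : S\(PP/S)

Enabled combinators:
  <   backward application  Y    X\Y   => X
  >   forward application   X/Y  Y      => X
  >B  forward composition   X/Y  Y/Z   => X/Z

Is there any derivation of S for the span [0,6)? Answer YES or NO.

[0,6] S   <
  [0,5] PP/S   >
    [0,4] (PP/S)/NP   <
      [0,3] N   <
        [0,1] "city" : S
        [1,3] N\S   >
          [1,2] "a" : (N\S)/S
          [2,3] "on" : S
      [3,4] "dog" : ((PP/S)/NP)\N
    [4,5] "found" : NP
  [5,6] "some" : S\(PP/S)

YES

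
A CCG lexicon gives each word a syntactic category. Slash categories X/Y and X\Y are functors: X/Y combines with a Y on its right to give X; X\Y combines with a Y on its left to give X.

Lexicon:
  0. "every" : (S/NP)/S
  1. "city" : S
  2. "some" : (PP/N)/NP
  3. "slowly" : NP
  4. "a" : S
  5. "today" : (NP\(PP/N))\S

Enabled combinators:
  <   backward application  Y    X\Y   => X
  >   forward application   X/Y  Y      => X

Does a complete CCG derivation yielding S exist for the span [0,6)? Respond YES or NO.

YES

[0,6] S   >
  [0,2] S/NP   >
    [0,1] "every" : (S/NP)/S
    [1,2] "city" : S
  [2,6] NP   <
    [2,4] PP/N   >
      [2,3] "some" : (PP/N)/NP
      [3,4] "slowly" : NP
    [4,6] NP\(PP/N)   <
      [4,5] "a" : S
      [5,6] "today" : (NP\(PP/N))\S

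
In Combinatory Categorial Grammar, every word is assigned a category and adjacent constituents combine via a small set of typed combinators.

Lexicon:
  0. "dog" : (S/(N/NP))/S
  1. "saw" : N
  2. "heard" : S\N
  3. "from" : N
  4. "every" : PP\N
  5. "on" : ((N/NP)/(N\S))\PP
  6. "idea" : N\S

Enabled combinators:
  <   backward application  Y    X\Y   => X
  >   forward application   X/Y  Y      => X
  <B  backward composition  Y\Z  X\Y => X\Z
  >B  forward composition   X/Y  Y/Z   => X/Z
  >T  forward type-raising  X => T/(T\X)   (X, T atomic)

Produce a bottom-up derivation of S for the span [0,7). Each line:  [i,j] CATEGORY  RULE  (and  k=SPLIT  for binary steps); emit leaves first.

[0,1] (S/(N/NP))/S  lex  "dog"
[1,2] N  lex  "saw"
[1,2] S/(S\N)  >T
[2,3] S\N  lex  "heard"
[1,3] S  >  k=2
[0,3] S/(N/NP)  >  k=1
[3,4] N  lex  "from"
[3,4] PP/(PP\N)  >T
[4,5] PP\N  lex  "every"
[3,5] PP  >  k=4
[5,6] ((N/NP)/(N\S))\PP  lex  "on"
[3,6] (N/NP)/(N\S)  <  k=5
[6,7] N\S  lex  "idea"
[3,7] N/NP  >  k=6
[0,7] S  >  k=3

[0,7] S   >
  [0,3] S/(N/NP)   >
    [0,1] "dog" : (S/(N/NP))/S
    [1,3] S   >
      [1,2] S/(S\N)   >T
        [1,2] "saw" : N
      [2,3] "heard" : S\N
  [3,7] N/NP   >
    [3,6] (N/NP)/(N\S)   <
      [3,5] PP   >
        [3,4] PP/(PP\N)   >T
          [3,4] "from" : N
        [4,5] "every" : PP\N
      [5,6] "on" : ((N/NP)/(N\S))\PP
    [6,7] "idea" : N\S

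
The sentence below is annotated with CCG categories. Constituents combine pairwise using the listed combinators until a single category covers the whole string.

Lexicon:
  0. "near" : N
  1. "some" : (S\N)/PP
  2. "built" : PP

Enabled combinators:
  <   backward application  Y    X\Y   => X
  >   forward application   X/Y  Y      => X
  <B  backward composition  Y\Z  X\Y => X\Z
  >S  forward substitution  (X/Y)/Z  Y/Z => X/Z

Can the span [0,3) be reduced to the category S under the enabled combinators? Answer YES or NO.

[0,3] S   <
  [0,1] "near" : N
  [1,3] S\N   >
    [1,2] "some" : (S\N)/PP
    [2,3] "built" : PP

YES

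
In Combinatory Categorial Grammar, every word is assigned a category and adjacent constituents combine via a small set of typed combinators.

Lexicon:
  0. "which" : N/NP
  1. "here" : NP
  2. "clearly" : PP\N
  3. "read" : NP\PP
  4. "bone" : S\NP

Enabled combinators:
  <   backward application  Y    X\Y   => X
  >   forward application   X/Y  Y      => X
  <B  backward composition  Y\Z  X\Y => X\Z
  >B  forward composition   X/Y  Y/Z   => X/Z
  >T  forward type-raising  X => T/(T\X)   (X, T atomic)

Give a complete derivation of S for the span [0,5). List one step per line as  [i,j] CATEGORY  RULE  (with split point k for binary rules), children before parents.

[0,1] N/NP  lex  "which"
[1,2] NP  lex  "here"
[0,2] N  >  k=1
[2,3] PP\N  lex  "clearly"
[3,4] NP\PP  lex  "read"
[4,5] S\NP  lex  "bone"
[3,5] S\PP  <B  k=4
[2,5] S\N  <B  k=3
[0,5] S  <  k=2

[0,5] S   <
  [0,2] N   >
    [0,1] "which" : N/NP
    [1,2] "here" : NP
  [2,5] S\N   <B
    [2,3] "clearly" : PP\N
    [3,5] S\PP   <B
      [3,4] "read" : NP\PP
      [4,5] "bone" : S\NP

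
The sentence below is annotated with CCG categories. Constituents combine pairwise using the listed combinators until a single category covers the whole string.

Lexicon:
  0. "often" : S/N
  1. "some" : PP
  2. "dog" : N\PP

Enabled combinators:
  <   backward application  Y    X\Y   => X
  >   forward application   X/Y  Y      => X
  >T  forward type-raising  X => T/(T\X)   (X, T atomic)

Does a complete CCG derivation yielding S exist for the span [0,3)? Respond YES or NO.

YES

[0,3] S   >
  [0,1] "often" : S/N
  [1,3] N   <
    [1,2] "some" : PP
    [2,3] "dog" : N\PP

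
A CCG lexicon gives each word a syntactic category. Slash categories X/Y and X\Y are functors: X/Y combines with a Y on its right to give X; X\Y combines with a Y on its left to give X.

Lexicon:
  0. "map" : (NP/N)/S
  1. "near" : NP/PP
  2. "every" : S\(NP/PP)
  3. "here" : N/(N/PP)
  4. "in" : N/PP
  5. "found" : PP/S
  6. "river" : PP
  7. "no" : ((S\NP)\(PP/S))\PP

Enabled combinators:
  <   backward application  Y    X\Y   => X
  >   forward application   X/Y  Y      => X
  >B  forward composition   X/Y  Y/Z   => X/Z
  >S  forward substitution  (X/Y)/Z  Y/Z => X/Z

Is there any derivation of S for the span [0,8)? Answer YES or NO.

[0,8] S   <
  [0,5] NP   >
    [0,3] NP/N   >
      [0,1] "map" : (NP/N)/S
      [1,3] S   <
        [1,2] "near" : NP/PP
        [2,3] "every" : S\(NP/PP)
    [3,5] N   >
      [3,4] "here" : N/(N/PP)
      [4,5] "in" : N/PP
  [5,8] S\NP   <
    [5,6] "found" : PP/S
    [6,8] (S\NP)\(PP/S)   <
      [6,7] "river" : PP
      [7,8] "no" : ((S\NP)\(PP/S))\PP

YES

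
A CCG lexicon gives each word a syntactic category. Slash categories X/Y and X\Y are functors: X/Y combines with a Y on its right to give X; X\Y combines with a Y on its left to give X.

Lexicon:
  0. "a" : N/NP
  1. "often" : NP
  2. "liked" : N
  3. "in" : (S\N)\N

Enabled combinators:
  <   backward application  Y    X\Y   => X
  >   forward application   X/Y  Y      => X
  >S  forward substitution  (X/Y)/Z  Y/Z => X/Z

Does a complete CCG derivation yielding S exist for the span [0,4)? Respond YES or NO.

[0,4] S   <
  [0,2] N   >
    [0,1] "a" : N/NP
    [1,2] "often" : NP
  [2,4] S\N   <
    [2,3] "liked" : N
    [3,4] "in" : (S\N)\N

YES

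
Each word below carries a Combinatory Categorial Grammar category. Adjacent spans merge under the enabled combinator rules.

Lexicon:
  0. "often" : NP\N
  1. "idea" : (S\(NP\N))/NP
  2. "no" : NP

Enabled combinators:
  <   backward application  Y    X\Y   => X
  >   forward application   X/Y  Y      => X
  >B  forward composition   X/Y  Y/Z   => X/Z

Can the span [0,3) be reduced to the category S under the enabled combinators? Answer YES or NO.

[0,3] S   <
  [0,1] "often" : NP\N
  [1,3] S\(NP\N)   >
    [1,2] "idea" : (S\(NP\N))/NP
    [2,3] "no" : NP

YES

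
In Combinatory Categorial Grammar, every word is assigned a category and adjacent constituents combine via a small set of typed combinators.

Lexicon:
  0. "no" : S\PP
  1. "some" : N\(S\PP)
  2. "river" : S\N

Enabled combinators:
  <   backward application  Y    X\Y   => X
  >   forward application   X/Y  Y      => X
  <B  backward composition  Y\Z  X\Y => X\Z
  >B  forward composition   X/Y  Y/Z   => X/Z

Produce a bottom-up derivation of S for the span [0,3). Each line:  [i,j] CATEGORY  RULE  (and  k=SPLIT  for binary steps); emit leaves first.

[0,3] S   <
  [0,2] N   <
    [0,1] "no" : S\PP
    [1,2] "some" : N\(S\PP)
  [2,3] "river" : S\N

[0,1] S\PP  lex  "no"
[1,2] N\(S\PP)  lex  "some"
[0,2] N  <  k=1
[2,3] S\N  lex  "river"
[0,3] S  <  k=2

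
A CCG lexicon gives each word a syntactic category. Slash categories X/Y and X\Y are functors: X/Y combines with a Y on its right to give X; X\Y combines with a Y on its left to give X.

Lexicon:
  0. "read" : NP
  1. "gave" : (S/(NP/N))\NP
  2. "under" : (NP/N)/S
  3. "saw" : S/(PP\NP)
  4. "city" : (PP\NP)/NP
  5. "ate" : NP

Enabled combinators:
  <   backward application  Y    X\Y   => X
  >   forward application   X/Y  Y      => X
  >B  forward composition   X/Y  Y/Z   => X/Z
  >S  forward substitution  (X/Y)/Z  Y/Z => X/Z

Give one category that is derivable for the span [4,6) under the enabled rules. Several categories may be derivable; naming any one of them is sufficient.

PP\NP

[0,6] S   >
  [0,2] S/(NP/N)   <
    [0,1] "read" : NP
    [1,2] "gave" : (S/(NP/N))\NP
  [2,6] NP/N   >
    [2,3] "under" : (NP/N)/S
    [3,6] S   >
      [3,4] "saw" : S/(PP\NP)
      [4,6] PP\NP   >
        [4,5] "city" : (PP\NP)/NP
        [5,6] "ate" : NP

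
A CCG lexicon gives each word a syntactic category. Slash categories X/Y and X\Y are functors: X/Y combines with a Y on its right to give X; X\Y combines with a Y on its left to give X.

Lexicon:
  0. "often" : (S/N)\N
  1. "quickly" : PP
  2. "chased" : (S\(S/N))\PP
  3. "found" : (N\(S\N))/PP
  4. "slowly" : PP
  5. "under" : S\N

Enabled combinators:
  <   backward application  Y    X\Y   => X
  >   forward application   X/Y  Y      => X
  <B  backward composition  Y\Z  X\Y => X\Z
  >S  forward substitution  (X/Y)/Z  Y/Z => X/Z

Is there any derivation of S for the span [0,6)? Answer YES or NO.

[0,6] S   <
  [0,5] N   <
    [0,3] S\N   <B
      [0,1] "often" : (S/N)\N
      [1,3] S\(S/N)   <
        [1,2] "quickly" : PP
        [2,3] "chased" : (S\(S/N))\PP
    [3,5] N\(S\N)   >
      [3,4] "found" : (N\(S\N))/PP
      [4,5] "slowly" : PP
  [5,6] "under" : S\N

YES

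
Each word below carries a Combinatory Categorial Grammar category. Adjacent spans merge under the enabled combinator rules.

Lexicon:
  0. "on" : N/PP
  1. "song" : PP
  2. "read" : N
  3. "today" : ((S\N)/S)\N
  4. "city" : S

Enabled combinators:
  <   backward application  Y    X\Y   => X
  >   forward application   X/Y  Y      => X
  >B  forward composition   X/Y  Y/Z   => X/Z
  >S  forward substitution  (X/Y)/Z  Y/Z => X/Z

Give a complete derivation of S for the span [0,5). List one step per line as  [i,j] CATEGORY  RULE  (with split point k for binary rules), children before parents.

[0,1] N/PP  lex  "on"
[1,2] PP  lex  "song"
[0,2] N  >  k=1
[2,3] N  lex  "read"
[3,4] ((S\N)/S)\N  lex  "today"
[2,4] (S\N)/S  <  k=3
[4,5] S  lex  "city"
[2,5] S\N  >  k=4
[0,5] S  <  k=2

[0,5] S   <
  [0,2] N   >
    [0,1] "on" : N/PP
    [1,2] "song" : PP
  [2,5] S\N   >
    [2,4] (S\N)/S   <
      [2,3] "read" : N
      [3,4] "today" : ((S\N)/S)\N
    [4,5] "city" : S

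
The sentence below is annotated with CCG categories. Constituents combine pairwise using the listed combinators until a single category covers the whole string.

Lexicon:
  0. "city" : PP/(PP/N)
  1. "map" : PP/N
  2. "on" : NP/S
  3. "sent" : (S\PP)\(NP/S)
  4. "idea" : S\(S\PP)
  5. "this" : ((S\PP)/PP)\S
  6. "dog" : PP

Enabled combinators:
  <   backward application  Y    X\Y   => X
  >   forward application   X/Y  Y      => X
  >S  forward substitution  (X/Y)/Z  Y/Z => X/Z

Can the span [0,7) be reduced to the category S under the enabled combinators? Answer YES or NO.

[0,7] S   <
  [0,2] PP   >
    [0,1] "city" : PP/(PP/N)
    [1,2] "map" : PP/N
  [2,7] S\PP   >
    [2,6] (S\PP)/PP   <
      [2,5] S   <
        [2,4] S\PP   <
          [2,3] "on" : NP/S
          [3,4] "sent" : (S\PP)\(NP/S)
        [4,5] "idea" : S\(S\PP)
      [5,6] "this" : ((S\PP)/PP)\S
    [6,7] "dog" : PP

YES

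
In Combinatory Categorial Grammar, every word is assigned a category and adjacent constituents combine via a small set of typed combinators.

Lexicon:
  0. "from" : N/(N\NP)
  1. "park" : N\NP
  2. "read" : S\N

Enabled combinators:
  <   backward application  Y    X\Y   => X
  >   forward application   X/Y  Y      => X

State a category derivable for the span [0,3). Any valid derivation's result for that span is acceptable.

S

[0,3] S   <
  [0,2] N   >
    [0,1] "from" : N/(N\NP)
    [1,2] "park" : N\NP
  [2,3] "read" : S\N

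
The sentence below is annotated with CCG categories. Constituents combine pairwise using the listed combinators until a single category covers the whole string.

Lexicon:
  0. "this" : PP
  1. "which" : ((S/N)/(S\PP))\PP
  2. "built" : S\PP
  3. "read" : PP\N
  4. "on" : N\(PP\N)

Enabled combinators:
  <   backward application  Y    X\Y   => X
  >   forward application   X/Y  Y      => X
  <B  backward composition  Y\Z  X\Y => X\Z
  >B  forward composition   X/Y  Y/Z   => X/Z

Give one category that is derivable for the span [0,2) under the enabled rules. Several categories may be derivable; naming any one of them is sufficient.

(S/N)/(S\PP)

[0,5] S   >
  [0,3] S/N   >
    [0,2] (S/N)/(S\PP)   <
      [0,1] "this" : PP
      [1,2] "which" : ((S/N)/(S\PP))\PP
    [2,3] "built" : S\PP
  [3,5] N   <
    [3,4] "read" : PP\N
    [4,5] "on" : N\(PP\N)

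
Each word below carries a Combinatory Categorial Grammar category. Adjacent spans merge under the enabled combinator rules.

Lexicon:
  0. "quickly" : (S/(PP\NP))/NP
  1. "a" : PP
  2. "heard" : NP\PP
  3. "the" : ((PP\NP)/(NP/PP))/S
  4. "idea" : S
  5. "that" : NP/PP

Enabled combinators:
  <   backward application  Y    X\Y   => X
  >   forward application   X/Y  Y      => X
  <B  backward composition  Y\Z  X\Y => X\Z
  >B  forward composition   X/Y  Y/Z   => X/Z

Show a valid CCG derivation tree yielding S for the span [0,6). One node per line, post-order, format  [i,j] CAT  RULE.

[0,1] (S/(PP\NP))/NP  lex  "quickly"
[1,2] PP  lex  "a"
[2,3] NP\PP  lex  "heard"
[1,3] NP  <  k=2
[0,3] S/(PP\NP)  >  k=1
[3,4] ((PP\NP)/(NP/PP))/S  lex  "the"
[4,5] S  lex  "idea"
[3,5] (PP\NP)/(NP/PP)  >  k=4
[5,6] NP/PP  lex  "that"
[3,6] PP\NP  >  k=5
[0,6] S  >  k=3

[0,6] S   >
  [0,3] S/(PP\NP)   >
    [0,1] "quickly" : (S/(PP\NP))/NP
    [1,3] NP   <
      [1,2] "a" : PP
      [2,3] "heard" : NP\PP
  [3,6] PP\NP   >
    [3,5] (PP\NP)/(NP/PP)   >
      [3,4] "the" : ((PP\NP)/(NP/PP))/S
      [4,5] "idea" : S
    [5,6] "that" : NP/PP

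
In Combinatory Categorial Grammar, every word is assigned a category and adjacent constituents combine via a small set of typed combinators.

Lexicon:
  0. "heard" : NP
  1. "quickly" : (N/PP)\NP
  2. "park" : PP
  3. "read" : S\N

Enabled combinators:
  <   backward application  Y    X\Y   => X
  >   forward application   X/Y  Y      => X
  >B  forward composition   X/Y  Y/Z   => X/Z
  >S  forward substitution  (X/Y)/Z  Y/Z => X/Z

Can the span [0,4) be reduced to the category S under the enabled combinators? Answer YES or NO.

YES

[0,4] S   <
  [0,3] N   >
    [0,2] N/PP   <
      [0,1] "heard" : NP
      [1,2] "quickly" : (N/PP)\NP
    [2,3] "park" : PP
  [3,4] "read" : S\N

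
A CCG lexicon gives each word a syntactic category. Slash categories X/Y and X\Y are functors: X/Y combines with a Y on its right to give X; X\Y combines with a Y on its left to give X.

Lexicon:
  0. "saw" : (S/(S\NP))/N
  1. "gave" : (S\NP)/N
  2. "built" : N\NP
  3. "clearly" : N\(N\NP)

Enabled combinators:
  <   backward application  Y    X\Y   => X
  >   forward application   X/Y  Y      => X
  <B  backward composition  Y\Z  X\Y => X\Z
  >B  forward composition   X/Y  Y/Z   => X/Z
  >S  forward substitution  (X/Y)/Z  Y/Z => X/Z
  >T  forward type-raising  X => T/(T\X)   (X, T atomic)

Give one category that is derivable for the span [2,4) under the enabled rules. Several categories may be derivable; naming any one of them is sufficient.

[0,4] S   >
  [0,2] S/N   >S
    [0,1] "saw" : (S/(S\NP))/N
    [1,2] "gave" : (S\NP)/N
  [2,4] N   <
    [2,3] "built" : N\NP
    [3,4] "clearly" : N\(N\NP)

N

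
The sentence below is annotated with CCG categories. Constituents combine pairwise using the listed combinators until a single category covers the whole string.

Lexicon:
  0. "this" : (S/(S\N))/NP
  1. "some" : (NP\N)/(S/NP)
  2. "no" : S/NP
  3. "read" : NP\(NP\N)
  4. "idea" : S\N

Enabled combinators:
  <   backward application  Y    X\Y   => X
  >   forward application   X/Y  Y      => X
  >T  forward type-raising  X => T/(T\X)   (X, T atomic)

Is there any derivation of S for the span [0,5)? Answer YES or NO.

[0,5] S   >
  [0,4] S/(S\N)   >
    [0,1] "this" : (S/(S\N))/NP
    [1,4] NP   <
      [1,3] NP\N   >
        [1,2] "some" : (NP\N)/(S/NP)
        [2,3] "no" : S/NP
      [3,4] "read" : NP\(NP\N)
  [4,5] "idea" : S\N

YES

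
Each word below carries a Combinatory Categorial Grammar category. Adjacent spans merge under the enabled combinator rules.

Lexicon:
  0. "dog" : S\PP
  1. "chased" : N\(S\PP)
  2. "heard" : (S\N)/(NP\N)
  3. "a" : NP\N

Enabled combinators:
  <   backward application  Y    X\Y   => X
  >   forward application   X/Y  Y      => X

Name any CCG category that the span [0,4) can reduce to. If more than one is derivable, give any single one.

S

[0,4] S   <
  [0,2] N   <
    [0,1] "dog" : S\PP
    [1,2] "chased" : N\(S\PP)
  [2,4] S\N   >
    [2,3] "heard" : (S\N)/(NP\N)
    [3,4] "a" : NP\N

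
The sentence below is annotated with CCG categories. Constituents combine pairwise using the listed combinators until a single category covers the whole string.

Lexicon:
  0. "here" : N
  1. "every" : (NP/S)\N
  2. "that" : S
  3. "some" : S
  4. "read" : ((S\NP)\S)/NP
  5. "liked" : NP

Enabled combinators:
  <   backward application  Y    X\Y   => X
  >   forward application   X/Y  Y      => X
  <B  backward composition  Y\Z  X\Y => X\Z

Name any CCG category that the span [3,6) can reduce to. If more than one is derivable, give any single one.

S\NP

[0,6] S   <
  [0,3] NP   >
    [0,2] NP/S   <
      [0,1] "here" : N
      [1,2] "every" : (NP/S)\N
    [2,3] "that" : S
  [3,6] S\NP   <
    [3,4] "some" : S
    [4,6] (S\NP)\S   >
      [4,5] "read" : ((S\NP)\S)/NP
      [5,6] "liked" : NP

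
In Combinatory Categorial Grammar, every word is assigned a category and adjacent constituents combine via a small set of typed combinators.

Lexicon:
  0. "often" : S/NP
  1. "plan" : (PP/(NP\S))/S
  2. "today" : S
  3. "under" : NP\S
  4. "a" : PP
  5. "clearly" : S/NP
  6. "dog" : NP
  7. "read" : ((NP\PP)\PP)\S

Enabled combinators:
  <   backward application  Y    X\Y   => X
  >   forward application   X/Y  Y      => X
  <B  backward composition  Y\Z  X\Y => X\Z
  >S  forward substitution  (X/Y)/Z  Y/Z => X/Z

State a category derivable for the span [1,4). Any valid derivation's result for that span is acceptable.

PP

[0,8] S   >
  [0,1] "often" : S/NP
  [1,8] NP   <
    [1,4] PP   >
      [1,3] PP/(NP\S)   >
        [1,2] "plan" : (PP/(NP\S))/S
        [2,3] "today" : S
      [3,4] "under" : NP\S
    [4,8] NP\PP   <
      [4,5] "a" : PP
      [5,8] (NP\PP)\PP   <
        [5,7] S   >
          [5,6] "clearly" : S/NP
          [6,7] "dog" : NP
        [7,8] "read" : ((NP\PP)\PP)\S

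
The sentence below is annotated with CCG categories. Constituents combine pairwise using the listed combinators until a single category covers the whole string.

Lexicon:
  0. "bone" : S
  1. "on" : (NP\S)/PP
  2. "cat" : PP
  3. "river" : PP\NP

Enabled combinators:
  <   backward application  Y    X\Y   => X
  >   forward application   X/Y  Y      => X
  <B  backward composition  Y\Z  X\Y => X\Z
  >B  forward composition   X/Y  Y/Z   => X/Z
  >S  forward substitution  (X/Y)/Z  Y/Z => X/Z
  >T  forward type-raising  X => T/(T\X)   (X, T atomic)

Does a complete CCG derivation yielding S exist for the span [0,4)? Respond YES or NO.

NO

S (NP\S)/PP PP PP\NP
CKY chart[0,4] = {N/(N\PP), NP/(NP\PP), PP, PP/(PP\PP), S/(S\PP)}; S ∉ chart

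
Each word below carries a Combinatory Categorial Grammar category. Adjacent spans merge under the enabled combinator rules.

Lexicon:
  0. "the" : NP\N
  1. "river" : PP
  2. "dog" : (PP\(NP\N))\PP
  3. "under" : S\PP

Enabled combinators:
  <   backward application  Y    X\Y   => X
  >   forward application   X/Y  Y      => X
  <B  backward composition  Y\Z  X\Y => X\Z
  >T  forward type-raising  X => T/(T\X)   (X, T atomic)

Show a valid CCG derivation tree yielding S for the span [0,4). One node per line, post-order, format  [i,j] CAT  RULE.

[0,4] S   <
  [0,3] PP   <
    [0,1] "the" : NP\N
    [1,3] PP\(NP\N)   <
      [1,2] "river" : PP
      [2,3] "dog" : (PP\(NP\N))\PP
  [3,4] "under" : S\PP

[0,1] NP\N  lex  "the"
[1,2] PP  lex  "river"
[2,3] (PP\(NP\N))\PP  lex  "dog"
[1,3] PP\(NP\N)  <  k=2
[0,3] PP  <  k=1
[3,4] S\PP  lex  "under"
[0,4] S  <  k=3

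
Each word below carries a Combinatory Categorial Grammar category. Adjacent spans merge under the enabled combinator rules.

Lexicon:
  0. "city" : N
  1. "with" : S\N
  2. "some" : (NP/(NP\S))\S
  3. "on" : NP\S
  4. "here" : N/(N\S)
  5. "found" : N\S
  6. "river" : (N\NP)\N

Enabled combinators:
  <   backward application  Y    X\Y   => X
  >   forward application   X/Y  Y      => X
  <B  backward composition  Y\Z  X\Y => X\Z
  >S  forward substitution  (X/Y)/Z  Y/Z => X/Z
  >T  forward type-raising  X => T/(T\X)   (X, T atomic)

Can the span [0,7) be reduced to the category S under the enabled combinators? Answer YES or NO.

N S\N (NP/(NP\S))\S NP\S N/(N\S) N\S (N\NP)\N
CKY chart[0,7] = {N, N/(N\N), NP/(NP\N), PP/(PP\N), S/(S\N)}; S ∉ chart

NO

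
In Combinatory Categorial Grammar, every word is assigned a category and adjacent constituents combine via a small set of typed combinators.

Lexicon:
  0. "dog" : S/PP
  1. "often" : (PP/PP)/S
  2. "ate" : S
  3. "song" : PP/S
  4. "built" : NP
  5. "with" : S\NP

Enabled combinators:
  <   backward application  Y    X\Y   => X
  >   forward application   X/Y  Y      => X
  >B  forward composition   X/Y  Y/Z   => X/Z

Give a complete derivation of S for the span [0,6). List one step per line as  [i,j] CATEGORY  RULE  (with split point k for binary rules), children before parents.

[0,6] S   >
  [0,3] S/PP   >B
    [0,1] "dog" : S/PP
    [1,3] PP/PP   >
      [1,2] "often" : (PP/PP)/S
      [2,3] "ate" : S
  [3,6] PP   >
    [3,4] "song" : PP/S
    [4,6] S   <
      [4,5] "built" : NP
      [5,6] "with" : S\NP

[0,1] S/PP  lex  "dog"
[1,2] (PP/PP)/S  lex  "often"
[2,3] S  lex  "ate"
[1,3] PP/PP  >  k=2
[0,3] S/PP  >B  k=1
[3,4] PP/S  lex  "song"
[4,5] NP  lex  "built"
[5,6] S\NP  lex  "with"
[4,6] S  <  k=5
[3,6] PP  >  k=4
[0,6] S  >  k=3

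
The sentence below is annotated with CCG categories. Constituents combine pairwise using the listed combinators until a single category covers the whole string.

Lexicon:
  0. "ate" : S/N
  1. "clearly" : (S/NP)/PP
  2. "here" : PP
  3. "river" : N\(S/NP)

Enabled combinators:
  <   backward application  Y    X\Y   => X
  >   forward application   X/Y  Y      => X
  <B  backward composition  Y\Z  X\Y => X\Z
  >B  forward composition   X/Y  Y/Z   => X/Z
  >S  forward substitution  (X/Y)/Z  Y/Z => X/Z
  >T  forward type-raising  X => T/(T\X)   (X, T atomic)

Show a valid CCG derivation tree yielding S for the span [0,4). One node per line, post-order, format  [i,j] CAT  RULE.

[0,4] S   >
  [0,1] "ate" : S/N
  [1,4] N   <
    [1,3] S/NP   >
      [1,2] "clearly" : (S/NP)/PP
      [2,3] "here" : PP
    [3,4] "river" : N\(S/NP)

[0,1] S/N  lex  "ate"
[1,2] (S/NP)/PP  lex  "clearly"
[2,3] PP  lex  "here"
[1,3] S/NP  >  k=2
[3,4] N\(S/NP)  lex  "river"
[1,4] N  <  k=3
[0,4] S  >  k=1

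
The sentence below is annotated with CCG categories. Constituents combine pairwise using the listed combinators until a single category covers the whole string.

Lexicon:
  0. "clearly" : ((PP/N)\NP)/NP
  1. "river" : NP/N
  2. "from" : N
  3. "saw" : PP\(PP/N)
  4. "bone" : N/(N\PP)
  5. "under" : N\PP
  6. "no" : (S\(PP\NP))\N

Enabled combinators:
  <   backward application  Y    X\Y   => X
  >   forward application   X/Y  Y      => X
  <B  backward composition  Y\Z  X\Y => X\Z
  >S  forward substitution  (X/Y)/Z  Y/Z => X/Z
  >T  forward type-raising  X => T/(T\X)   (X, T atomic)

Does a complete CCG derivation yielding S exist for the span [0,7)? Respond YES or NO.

[0,7] S   <
  [0,4] PP\NP   <B
    [0,3] (PP/N)\NP   >
      [0,1] "clearly" : ((PP/N)\NP)/NP
      [1,3] NP   >
        [1,2] "river" : NP/N
        [2,3] "from" : N
    [3,4] "saw" : PP\(PP/N)
  [4,7] S\(PP\NP)   <
    [4,6] N   >
      [4,5] "bone" : N/(N\PP)
      [5,6] "under" : N\PP
    [6,7] "no" : (S\(PP\NP))\N

YES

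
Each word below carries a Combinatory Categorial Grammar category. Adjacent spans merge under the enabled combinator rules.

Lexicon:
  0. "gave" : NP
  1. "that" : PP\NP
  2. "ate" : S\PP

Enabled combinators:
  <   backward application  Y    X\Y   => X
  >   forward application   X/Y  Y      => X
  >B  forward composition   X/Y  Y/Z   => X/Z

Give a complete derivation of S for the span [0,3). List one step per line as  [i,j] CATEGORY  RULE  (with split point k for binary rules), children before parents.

[0,3] S   <
  [0,2] PP   <
    [0,1] "gave" : NP
    [1,2] "that" : PP\NP
  [2,3] "ate" : S\PP

[0,1] NP  lex  "gave"
[1,2] PP\NP  lex  "that"
[0,2] PP  <  k=1
[2,3] S\PP  lex  "ate"
[0,3] S  <  k=2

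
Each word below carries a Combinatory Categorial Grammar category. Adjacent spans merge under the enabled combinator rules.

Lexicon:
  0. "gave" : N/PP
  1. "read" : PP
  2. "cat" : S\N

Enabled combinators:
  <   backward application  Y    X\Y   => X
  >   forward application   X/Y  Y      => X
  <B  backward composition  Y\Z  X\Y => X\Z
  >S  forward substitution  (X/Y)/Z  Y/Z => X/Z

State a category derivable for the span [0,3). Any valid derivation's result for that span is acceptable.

[0,3] S   <
  [0,2] N   >
    [0,1] "gave" : N/PP
    [1,2] "read" : PP
  [2,3] "cat" : S\N

S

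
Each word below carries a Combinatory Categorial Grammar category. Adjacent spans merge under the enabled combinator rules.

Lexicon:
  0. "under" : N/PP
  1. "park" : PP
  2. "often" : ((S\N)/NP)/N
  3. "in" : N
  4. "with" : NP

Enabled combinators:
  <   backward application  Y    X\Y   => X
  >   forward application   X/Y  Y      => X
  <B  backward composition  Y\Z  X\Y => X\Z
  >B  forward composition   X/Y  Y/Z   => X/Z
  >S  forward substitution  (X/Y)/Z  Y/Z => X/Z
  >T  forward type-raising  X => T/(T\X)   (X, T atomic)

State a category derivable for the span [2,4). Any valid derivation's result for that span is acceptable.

[0,5] S   <
  [0,2] N   >
    [0,1] "under" : N/PP
    [1,2] "park" : PP
  [2,5] S\N   >
    [2,4] (S\N)/NP   >
      [2,3] "often" : ((S\N)/NP)/N
      [3,4] "in" : N
    [4,5] "with" : NP

(S\N)/NP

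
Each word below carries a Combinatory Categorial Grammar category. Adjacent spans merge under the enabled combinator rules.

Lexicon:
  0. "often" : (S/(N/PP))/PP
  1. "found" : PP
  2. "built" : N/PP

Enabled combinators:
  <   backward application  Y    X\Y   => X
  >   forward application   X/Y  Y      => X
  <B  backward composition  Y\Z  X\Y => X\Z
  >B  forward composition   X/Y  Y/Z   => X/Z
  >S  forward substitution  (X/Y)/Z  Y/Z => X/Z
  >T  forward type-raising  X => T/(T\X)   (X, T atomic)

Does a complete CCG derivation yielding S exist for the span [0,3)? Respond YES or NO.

[0,3] S   >
  [0,2] S/(N/PP)   >
    [0,1] "often" : (S/(N/PP))/PP
    [1,2] "found" : PP
  [2,3] "built" : N/PP

YES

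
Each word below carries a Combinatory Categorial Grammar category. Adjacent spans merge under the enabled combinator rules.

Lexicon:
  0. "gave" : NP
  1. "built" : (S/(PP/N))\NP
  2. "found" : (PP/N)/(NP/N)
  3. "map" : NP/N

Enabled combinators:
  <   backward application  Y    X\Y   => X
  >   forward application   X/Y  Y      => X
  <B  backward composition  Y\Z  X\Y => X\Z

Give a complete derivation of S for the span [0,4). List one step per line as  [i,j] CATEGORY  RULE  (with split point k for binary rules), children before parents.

[0,1] NP  lex  "gave"
[1,2] (S/(PP/N))\NP  lex  "built"
[0,2] S/(PP/N)  <  k=1
[2,3] (PP/N)/(NP/N)  lex  "found"
[3,4] NP/N  lex  "map"
[2,4] PP/N  >  k=3
[0,4] S  >  k=2

[0,4] S   >
  [0,2] S/(PP/N)   <
    [0,1] "gave" : NP
    [1,2] "built" : (S/(PP/N))\NP
  [2,4] PP/N   >
    [2,3] "found" : (PP/N)/(NP/N)
    [3,4] "map" : NP/N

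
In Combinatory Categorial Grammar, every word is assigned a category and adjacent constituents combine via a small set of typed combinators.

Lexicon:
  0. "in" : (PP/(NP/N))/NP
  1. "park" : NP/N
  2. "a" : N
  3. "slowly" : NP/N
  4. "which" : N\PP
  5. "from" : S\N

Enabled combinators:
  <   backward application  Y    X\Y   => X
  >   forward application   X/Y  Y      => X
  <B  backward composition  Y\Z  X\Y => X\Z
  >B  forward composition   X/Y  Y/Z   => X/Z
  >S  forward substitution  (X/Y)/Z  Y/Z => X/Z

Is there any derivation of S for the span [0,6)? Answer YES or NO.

YES

[0,6] S   <
  [0,4] PP   >
    [0,3] PP/(NP/N)   >
      [0,1] "in" : (PP/(NP/N))/NP
      [1,3] NP   >
        [1,2] "park" : NP/N
        [2,3] "a" : N
    [3,4] "slowly" : NP/N
  [4,6] S\PP   <B
    [4,5] "which" : N\PP
    [5,6] "from" : S\N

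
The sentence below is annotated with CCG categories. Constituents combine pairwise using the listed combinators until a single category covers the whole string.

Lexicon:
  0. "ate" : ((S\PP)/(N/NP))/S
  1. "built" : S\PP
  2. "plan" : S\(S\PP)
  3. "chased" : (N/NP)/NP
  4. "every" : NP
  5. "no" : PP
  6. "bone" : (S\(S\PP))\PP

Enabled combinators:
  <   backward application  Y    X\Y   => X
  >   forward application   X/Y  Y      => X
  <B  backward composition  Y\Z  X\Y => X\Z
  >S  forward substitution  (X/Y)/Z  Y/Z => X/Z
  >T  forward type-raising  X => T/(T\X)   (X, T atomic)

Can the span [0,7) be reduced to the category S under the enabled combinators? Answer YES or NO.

YES

[0,7] S   <
  [0,5] S\PP   >
    [0,3] (S\PP)/(N/NP)   >
      [0,1] "ate" : ((S\PP)/(N/NP))/S
      [1,3] S   <
        [1,2] "built" : S\PP
        [2,3] "plan" : S\(S\PP)
    [3,5] N/NP   >
      [3,4] "chased" : (N/NP)/NP
      [4,5] "every" : NP
  [5,7] S\(S\PP)   <
    [5,6] "no" : PP
    [6,7] "bone" : (S\(S\PP))\PP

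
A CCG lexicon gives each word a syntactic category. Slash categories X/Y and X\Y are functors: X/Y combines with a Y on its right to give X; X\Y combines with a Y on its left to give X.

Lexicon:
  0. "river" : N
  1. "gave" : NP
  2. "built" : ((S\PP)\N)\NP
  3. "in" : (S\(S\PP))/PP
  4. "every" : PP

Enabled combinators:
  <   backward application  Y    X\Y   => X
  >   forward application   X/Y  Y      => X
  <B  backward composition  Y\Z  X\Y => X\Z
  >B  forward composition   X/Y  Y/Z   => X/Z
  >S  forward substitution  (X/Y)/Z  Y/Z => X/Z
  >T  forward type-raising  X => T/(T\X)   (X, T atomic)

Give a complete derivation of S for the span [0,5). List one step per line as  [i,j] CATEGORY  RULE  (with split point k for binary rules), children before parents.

[0,5] S   <
  [0,3] S\PP   <
    [0,1] "river" : N
    [1,3] (S\PP)\N   <
      [1,2] "gave" : NP
      [2,3] "built" : ((S\PP)\N)\NP
  [3,5] S\(S\PP)   >
    [3,4] "in" : (S\(S\PP))/PP
    [4,5] "every" : PP

[0,1] N  lex  "river"
[1,2] NP  lex  "gave"
[2,3] ((S\PP)\N)\NP  lex  "built"
[1,3] (S\PP)\N  <  k=2
[0,3] S\PP  <  k=1
[3,4] (S\(S\PP))/PP  lex  "in"
[4,5] PP  lex  "every"
[3,5] S\(S\PP)  >  k=4
[0,5] S  <  k=3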